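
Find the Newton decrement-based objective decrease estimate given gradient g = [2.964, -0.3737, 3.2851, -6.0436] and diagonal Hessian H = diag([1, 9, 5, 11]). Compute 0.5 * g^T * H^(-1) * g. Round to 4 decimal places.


Step 1: H is diagonal, so H^(-1) * g = [2.964, -0.0415, 0.657, -0.5494].
Step 2: g^T H^(-1) g = sum_i g_i^2 / H_ii
  = (2.964)^2/1 + (-0.3737)^2/9 + (3.2851)^2/5 + (-6.0436)^2/11
  = 8.7853 + 0.0155 + 2.1584 + 3.3205 = 14.2797
Step 3: Objective decrease = 0.5 * g^T H^(-1) g = 7.1398


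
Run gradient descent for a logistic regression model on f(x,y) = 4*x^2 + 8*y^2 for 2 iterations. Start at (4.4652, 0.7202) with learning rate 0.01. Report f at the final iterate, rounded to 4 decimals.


Gradient descent on f(x,y) = 4*x^2 + 8*y^2.
Starting point: (4.4652, 0.7202), alpha = 0.01
Step 1: grad_x = 2*4*4.4652 = 35.7216, grad_y = 2*8*0.7202 = 11.5232
  x_1 = 4.4652 - 0.01*35.7216 = 4.108
  y_1 = 0.7202 - 0.01*11.5232 = 0.605
Step 2: grad_x = 2*4*4.108 = 32.8639, grad_y = 2*8*0.605 = 9.6795
  x_2 = 4.108 - 0.01*32.8639 = 3.7793
  y_2 = 0.605 - 0.01*9.6795 = 0.5082
f(3.7793, 0.5082) = 4*3.7793^2 + 8*0.5082^2 = 59.1997


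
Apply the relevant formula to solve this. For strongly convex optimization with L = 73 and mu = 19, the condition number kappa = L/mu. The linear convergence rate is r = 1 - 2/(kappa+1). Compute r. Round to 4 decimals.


Step 1: Compute the condition number.
kappa = L/mu = 73/19 = 3.8421
Step 2: Compute the convergence rate.
r = 1 - 2/(kappa + 1) = 1 - 2*mu/(L + mu) = (L - mu)/(L + mu) = 54/92 = 0.587


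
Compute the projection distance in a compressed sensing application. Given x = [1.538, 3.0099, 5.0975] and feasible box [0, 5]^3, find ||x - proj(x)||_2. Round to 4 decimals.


Project each component onto [0, 5].
clip(1.538) = 1.538, clip(3.0099) = 3.0099, clip(5.0975) = 5.0
Projection = [1.538, 3.0099, 5.0]
Squared diffs: [0.0, 0.0, 0.0095]
Distance = sqrt(0.0095) = 0.0975


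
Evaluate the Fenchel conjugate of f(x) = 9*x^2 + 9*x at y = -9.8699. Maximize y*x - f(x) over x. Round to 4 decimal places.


f*(y) = sup_x {y*x - a*x^2 - b*x} = sup_x {(y-b)*x - a*x^2}
FOC: (y - b) - 2a*x = 0 => x* = (y - b)/(2a)
x* = (-9.8699 - 9)/(2*9) = -1.0483
f*(-9.8699) = (y-b)^2/(4a) = (-9.8699 - 9)^2/(4*9)
= 356.0731/36 = 9.8909


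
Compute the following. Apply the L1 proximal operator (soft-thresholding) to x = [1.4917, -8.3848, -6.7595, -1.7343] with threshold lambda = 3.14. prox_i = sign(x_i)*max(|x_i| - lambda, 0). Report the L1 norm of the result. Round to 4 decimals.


Soft-thresholding with lambda = 3.14:
prox(1.4917) = sign(1.4917)*max(|1.4917| - 3.14, 0) = 0.0
prox(-8.3848) = sign(-8.3848)*max(|-8.3848| - 3.14, 0) = -5.2448
prox(-6.7595) = sign(-6.7595)*max(|-6.7595| - 3.14, 0) = -3.6195
prox(-1.7343) = sign(-1.7343)*max(|-1.7343| - 3.14, 0) = 0.0
prox(x) = [0.0, -5.2448, -3.6195, 0.0]
||prox(x)||_1 = 0.0 + 5.2448 + 3.6195 + 0.0 = 8.8643


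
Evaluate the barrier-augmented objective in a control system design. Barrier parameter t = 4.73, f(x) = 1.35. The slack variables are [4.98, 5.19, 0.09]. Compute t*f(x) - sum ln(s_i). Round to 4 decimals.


Step 1: Compute log-barrier.
ln values: [1.6054, 1.6467, -2.4079]
phi = -(1.6054 + 1.6467 - 2.4079) = -0.8442
Step 2: Compute augmented objective.
t*f(x) = 4.73*1.35 = 6.3855
Total = 6.3855 - 0.8442 = 5.5413


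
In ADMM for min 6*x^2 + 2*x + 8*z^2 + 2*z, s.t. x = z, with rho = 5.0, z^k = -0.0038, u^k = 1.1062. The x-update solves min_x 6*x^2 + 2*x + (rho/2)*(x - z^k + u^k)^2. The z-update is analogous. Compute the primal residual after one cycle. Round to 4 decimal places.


ADMM iteration with rho = 5.0, z^k = -0.0038, u^k = 1.1062
Step 1: x-update.
Minimize 6*x^2 + 2*x + (5.0/2)*(x + 0.0038 + 1.1062)^2
FOC: (2*6 + 5.0)*x = -2 + 5.0*(-0.0038 - 1.1062)
x^{k+1} = -0.4441
Step 2: z-update.
Minimize 8*z^2 + 2*z + (5.0/2)*(-0.4441 - z + 1.1062)^2
FOC: (2*8 + 5.0)*z = -2 + 5.0*(-0.4441 + 1.1062)
z^{k+1} = 0.0624
Step 3: u-update.
u^{k+1} = 1.1062 - 0.4441 - 0.0624 = 0.5997
Step 4: Primal residual = |-0.4441 - 0.0624| = 0.5065


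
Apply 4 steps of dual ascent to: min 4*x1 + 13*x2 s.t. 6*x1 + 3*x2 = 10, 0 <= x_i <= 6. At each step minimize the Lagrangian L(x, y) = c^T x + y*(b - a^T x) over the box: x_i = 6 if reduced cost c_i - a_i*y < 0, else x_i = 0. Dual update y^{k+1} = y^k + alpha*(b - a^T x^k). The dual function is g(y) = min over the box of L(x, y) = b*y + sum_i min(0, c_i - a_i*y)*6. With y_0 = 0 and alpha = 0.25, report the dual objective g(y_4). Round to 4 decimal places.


Dual ascent for LP: min 4*x1 + 13*x2, 6*x1 + 3*x2 = 10, 0 <= x_i <= 6
Step 1: y^k = 0.0, reduced costs: (4.0, 13.0)
  x^k = (0.0, 0.0), subgradient = b - a^T x = 10.0
  y^{k+1} = 0.0 + 0.25*10.0 = 2.5
Step 2: y^k = 2.5, reduced costs: (-11.0, 5.5)
  x^k = (6.0, 0.0), subgradient = b - a^T x = -26.0
  y^{k+1} = 2.5 + 0.25*-26.0 = -4.0
Step 3: y^k = -4.0, reduced costs: (28.0, 25.0)
  x^k = (0.0, 0.0), subgradient = b - a^T x = 10.0
  y^{k+1} = -4.0 + 0.25*10.0 = -1.5
Step 4: y^k = -1.5, reduced costs: (13.0, 17.5)
  x^k = (0.0, 0.0), subgradient = b - a^T x = 10.0
  y^{k+1} = -1.5 + 0.25*10.0 = 1.0
Dual objective at y_4 = 1.0: reduced costs (-2.0, 10.0), box minimizer x = (6.0, 0.0)
g(y_4) = b*y + (c1 - a1*y)*x1 + (c2 - a2*y)*x2 = 10*1.0 + (-2.0)*6.0 + 10.0*0.0 = 10.0 - 12.0 + 0.0 = -2.0


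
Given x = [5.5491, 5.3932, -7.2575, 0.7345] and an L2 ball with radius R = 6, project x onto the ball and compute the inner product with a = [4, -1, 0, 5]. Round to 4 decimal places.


Step 1: Compute ||x|| (intermediates to 6 decimals).
||x|| = sqrt(5.5491^2 + 5.3932^2 + (-7.2575)^2 + 0.7345^2) = 10.634374
Step 2: Project.
Since ||x|| > R, scale = R/||x|| = 6/10.634374 = 0.564208, proj(x) = scale * x
proj(x) = [3.130847, 3.042887, -4.09474, 0.414411]
Step 3: Dot product.
a^T * proj(x) = 4*3.130847 - 1*3.042887 + 0*(-4.09474) + 5*0.414411 = 11.5526


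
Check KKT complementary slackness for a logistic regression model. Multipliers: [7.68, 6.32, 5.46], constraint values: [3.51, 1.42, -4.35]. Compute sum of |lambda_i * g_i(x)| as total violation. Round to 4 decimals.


KKT complementary slackness check:
lambda_1 * g_1 = 7.68 * 3.51 = 26.9568
lambda_2 * g_2 = 6.32 * 1.42 = 8.9744
lambda_3 * g_3 = 5.46 * -4.35 = -23.751
Total violation = 26.9568 + 8.9744 + 23.751 = 59.6822


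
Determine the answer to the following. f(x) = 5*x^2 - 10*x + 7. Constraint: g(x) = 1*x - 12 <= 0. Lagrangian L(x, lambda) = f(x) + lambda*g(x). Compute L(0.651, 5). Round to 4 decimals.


Step 1: Evaluate f(x).
f(0.651) = 5*0.651^2 - 10*0.651 + 7 = 2.609
Step 2: Evaluate g(x).
g(0.651) = 1*0.651 - 12 = -11.349
Step 3: Compute Lagrangian.
L = 2.609 + 5*-11.349 = -54.136


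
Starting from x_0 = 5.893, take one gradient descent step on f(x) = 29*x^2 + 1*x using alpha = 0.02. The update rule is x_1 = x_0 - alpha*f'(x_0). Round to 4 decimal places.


We compute the gradient at x_0 and apply the update.
f'(x) = 58*x + 1
f'(5.893) = 58*5.893 + 1 = 342.794
x_1 = 5.893 - 0.02*342.794 = -0.9629


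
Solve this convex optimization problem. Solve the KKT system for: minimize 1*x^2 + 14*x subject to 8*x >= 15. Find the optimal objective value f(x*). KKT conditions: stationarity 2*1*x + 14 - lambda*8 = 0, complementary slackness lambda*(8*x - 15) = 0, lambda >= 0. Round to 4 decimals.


Step 1: Try lambda = 0 (constraint inactive).
x_unc = -14/(2*1) = -7.0
Check: 8*-7.0 = -56.0 < 15 -- violated!
Step 2: Constraint must be active: 8*x = 15
x* = 15/8 = 1.875
lambda = (2*1*1.875 + 14)/8 = 2.2188
Step 3: Compute optimal value.
f(x*) = 1*1.875^2 + 14*1.875 = 29.7656


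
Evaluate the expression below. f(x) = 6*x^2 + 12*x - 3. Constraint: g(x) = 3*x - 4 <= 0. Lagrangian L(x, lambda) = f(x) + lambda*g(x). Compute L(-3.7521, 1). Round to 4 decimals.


Step 1: Evaluate f(x).
f(-3.7521) = 6*(-3.7521)^2 + 12*(-3.7521) - 3 = 36.4443
Step 2: Evaluate g(x).
g(-3.7521) = 3*-3.7521 - 4 = -15.2563
Step 3: Compute Lagrangian.
L = 36.4443 + 1*-15.2563 = 21.188


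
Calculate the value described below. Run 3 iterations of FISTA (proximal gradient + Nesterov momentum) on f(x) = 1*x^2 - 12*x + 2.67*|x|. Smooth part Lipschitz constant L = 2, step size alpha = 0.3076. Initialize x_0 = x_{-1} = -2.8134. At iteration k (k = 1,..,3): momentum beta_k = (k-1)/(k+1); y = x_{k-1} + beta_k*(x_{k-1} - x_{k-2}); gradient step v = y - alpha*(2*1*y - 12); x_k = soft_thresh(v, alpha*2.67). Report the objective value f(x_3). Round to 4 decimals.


FISTA on f(x) = 1*x^2 - 12*x + 2.67*|x|
L = 2, alpha = 0.3076
Iteration 1: beta = 0.0, y = -2.8134 + 0.0*(-2.8134 + 2.8134) = -2.8134
  grad(y) = -17.6268, v = y - alpha*grad = 2.6086
  prox(v) = soft_thresh(2.6086, 0.8213) = 1.7873
Iteration 2: beta = 0.3333, y = 1.7873 + 0.3333*(1.7873 + 2.8134) = 3.3209
  grad(y) = -5.3582, v = y - alpha*grad = 4.9691
  prox(v) = soft_thresh(4.9691, 0.8213) = 4.1478
Iteration 3: beta = 0.5, y = 4.1478 + 0.5*(4.1478 - 1.7873) = 5.328
  grad(y) = -1.344, v = y - alpha*grad = 5.7414
  prox(v) = soft_thresh(5.7414, 0.8213) = 4.9201
f(x_3) = 1*4.9201^2 - 12*4.9201 + 2.67*|4.9201| = -21.6971


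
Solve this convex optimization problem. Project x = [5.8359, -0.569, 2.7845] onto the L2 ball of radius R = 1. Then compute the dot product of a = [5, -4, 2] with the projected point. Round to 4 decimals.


Step 1: Compute ||x|| (intermediates to 6 decimals).
||x|| = sqrt(5.8359^2 + (-0.569)^2 + 2.7845^2) = 6.491142
Step 2: Project.
Since ||x|| > R, scale = R/||x|| = 1/6.491142 = 0.154056, proj(x) = scale * x
proj(x) = [0.899055, -0.087658, 0.428969]
Step 3: Dot product.
a^T * proj(x) = 5*0.899055 - 4*(-0.087658) + 2*0.428969 = 5.7038


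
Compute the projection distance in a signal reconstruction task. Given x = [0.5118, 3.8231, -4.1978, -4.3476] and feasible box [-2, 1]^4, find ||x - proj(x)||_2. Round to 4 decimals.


Project each component onto [-2, 1].
clip(0.5118) = 0.5118, clip(3.8231) = 1.0, clip(-4.1978) = -2.0, clip(-4.3476) = -2.0
Projection = [0.5118, 1.0, -2.0, -2.0]
Squared diffs: [0.0, 7.9699, 4.8303, 5.5112]
Distance = sqrt(18.3114) = 4.2792


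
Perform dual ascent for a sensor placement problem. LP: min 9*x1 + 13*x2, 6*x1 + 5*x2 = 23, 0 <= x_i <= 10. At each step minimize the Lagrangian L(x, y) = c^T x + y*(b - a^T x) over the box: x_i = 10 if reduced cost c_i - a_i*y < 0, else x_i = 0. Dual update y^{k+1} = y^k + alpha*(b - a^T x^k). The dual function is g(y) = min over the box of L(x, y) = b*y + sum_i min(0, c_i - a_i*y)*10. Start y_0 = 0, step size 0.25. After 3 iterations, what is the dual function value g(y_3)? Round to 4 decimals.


Dual ascent for LP: min 9*x1 + 13*x2, 6*x1 + 5*x2 = 23, 0 <= x_i <= 10
Step 1: y^k = 0.0, reduced costs: (9.0, 13.0)
  x^k = (0.0, 0.0), subgradient = b - a^T x = 23.0
  y^{k+1} = 0.0 + 0.25*23.0 = 5.75
Step 2: y^k = 5.75, reduced costs: (-25.5, -15.75)
  x^k = (10.0, 10.0), subgradient = b - a^T x = -87.0
  y^{k+1} = 5.75 + 0.25*-87.0 = -16.0
Step 3: y^k = -16.0, reduced costs: (105.0, 93.0)
  x^k = (0.0, 0.0), subgradient = b - a^T x = 23.0
  y^{k+1} = -16.0 + 0.25*23.0 = -10.25
Dual objective at y_3 = -10.25: reduced costs (70.5, 64.25), box minimizer x = (0.0, 0.0)
g(y_3) = b*y + (c1 - a1*y)*x1 + (c2 - a2*y)*x2 = 23*(-10.25) + 70.5*0.0 + 64.25*0.0 = -235.75 + 0.0 + 0.0 = -235.75


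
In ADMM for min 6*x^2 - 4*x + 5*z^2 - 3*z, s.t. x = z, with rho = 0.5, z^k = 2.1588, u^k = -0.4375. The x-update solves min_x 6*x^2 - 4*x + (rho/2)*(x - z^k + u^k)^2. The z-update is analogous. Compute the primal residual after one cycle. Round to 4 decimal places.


ADMM iteration with rho = 0.5, z^k = 2.1588, u^k = -0.4375
Step 1: x-update.
Minimize 6*x^2 - 4*x + (0.5/2)*(x - 2.1588 - 0.4375)^2
FOC: (2*6 + 0.5)*x = 4 + 0.5*(2.1588 + 0.4375)
x^{k+1} = 0.4239
Step 2: z-update.
Minimize 5*z^2 - 3*z + (0.5/2)*(0.4239 - z - 0.4375)^2
FOC: (2*5 + 0.5)*z = 3 + 0.5*(0.4239 - 0.4375)
z^{k+1} = 0.2851
Step 3: u-update.
u^{k+1} = -0.4375 + 0.4239 - 0.2851 = -0.2987
Step 4: Primal residual = |0.4239 - 0.2851| = 0.1388


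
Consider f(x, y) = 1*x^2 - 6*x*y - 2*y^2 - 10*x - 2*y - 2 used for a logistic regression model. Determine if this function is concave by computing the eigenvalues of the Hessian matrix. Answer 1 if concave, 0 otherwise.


The Hessian of f(x,y) = 1*x^2 - 6*x*y - 2*y^2 - 10*x - 2*y - 2 is:
H = [[2, -6], [-6, -4]]
Trace = 2 - 4 = -2
Determinant = 2*-4 - (-6)^2 = -44
Discriminant = (-2)^2 - 4*-44 = 180.0
Eigenvalues: lambda_1 = -7.7082, lambda_2 = 5.7082
The function is not concave.

0


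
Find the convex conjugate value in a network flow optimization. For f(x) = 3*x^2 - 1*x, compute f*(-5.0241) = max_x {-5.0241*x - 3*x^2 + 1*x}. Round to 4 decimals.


f*(y) = sup_x {y*x - a*x^2 - b*x} = sup_x {(y-b)*x - a*x^2}
FOC: (y - b) - 2a*x = 0 => x* = (y - b)/(2a)
x* = (-5.0241 + 1)/(2*3) = -0.6707
f*(-5.0241) = (y-b)^2/(4a) = (-5.0241 + 1)^2/(4*3)
= 16.1934/12 = 1.3494


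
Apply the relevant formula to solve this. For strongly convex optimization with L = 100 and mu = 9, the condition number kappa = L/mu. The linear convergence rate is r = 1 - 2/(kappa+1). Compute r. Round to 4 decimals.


Step 1: Compute the condition number.
kappa = L/mu = 100/9 = 11.1111
Step 2: Compute the convergence rate.
r = 1 - 2/(kappa + 1) = 1 - 2*mu/(L + mu) = (L - mu)/(L + mu) = 91/109 = 0.8349


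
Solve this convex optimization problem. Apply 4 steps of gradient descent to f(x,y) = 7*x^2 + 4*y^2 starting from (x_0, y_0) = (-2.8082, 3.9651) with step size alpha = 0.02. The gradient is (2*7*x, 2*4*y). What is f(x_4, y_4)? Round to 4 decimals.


Gradient descent on f(x,y) = 7*x^2 + 4*y^2.
Starting point: (-2.8082, 3.9651), alpha = 0.02
Step 1: grad_x = 2*7*-2.8082 = -39.3148, grad_y = 2*4*3.9651 = 31.7208
  x_1 = -2.8082 - 0.02*-39.3148 = -2.0219
  y_1 = 3.9651 - 0.02*31.7208 = 3.3307
Step 2: grad_x = 2*7*-2.0219 = -28.3067, grad_y = 2*4*3.3307 = 26.6455
  x_2 = -2.0219 - 0.02*-28.3067 = -1.4558
  y_2 = 3.3307 - 0.02*26.6455 = 2.7978
Step 3: grad_x = 2*7*-1.4558 = -20.3808, grad_y = 2*4*2.7978 = 22.3822
  x_3 = -1.4558 - 0.02*-20.3808 = -1.0482
  y_3 = 2.7978 - 0.02*22.3822 = 2.3501
Step 4: grad_x = 2*7*-1.0482 = -14.6742, grad_y = 2*4*2.3501 = 18.801
  x_4 = -1.0482 - 0.02*-14.6742 = -0.7547
  y_4 = 2.3501 - 0.02*18.801 = 1.9741
f(-0.7547, 1.9741) = 7*(-0.7547)^2 + 4*1.9741^2 = 19.5751


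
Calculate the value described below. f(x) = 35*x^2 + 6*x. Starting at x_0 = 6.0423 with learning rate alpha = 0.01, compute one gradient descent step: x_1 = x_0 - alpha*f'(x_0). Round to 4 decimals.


We compute the gradient at x_0 and apply the update.
f'(x) = 70*x + 6
f'(6.0423) = 70*6.0423 + 6 = 428.961
x_1 = 6.0423 - 0.01*428.961 = 1.7527


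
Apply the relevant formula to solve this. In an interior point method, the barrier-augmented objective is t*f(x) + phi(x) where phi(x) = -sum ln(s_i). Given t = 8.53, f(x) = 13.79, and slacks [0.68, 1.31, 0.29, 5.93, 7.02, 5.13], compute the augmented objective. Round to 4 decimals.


Step 1: Compute log-barrier.
ln values: [-0.3857, 0.27, -1.2379, 1.78, 1.9488, 1.6351]
phi = -(-0.3857 + 0.27 - 1.2379 + 1.78 + 1.9488 + 1.6351) = -4.0104
Step 2: Compute augmented objective.
t*f(x) = 8.53*13.79 = 117.6287
Total = 117.6287 - 4.0104 = 113.6183


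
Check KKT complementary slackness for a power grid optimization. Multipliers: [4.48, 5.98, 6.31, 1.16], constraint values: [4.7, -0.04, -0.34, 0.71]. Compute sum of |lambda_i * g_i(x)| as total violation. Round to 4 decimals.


KKT complementary slackness check:
lambda_1 * g_1 = 4.48 * 4.7 = 21.056
lambda_2 * g_2 = 5.98 * -0.04 = -0.2392
lambda_3 * g_3 = 6.31 * -0.34 = -2.1454
lambda_4 * g_4 = 1.16 * 0.71 = 0.8236
Total violation = 21.056 + 0.2392 + 2.1454 + 0.8236 = 24.2642


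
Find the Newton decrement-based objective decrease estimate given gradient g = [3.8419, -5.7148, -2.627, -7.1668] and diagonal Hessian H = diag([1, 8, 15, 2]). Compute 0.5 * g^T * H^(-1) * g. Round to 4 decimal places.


Step 1: H is diagonal, so H^(-1) * g = [3.8419, -0.7144, -0.1751, -3.5834].
Step 2: g^T H^(-1) g = sum_i g_i^2 / H_ii
  = (3.8419)^2/1 + (-5.7148)^2/8 + (-2.627)^2/15 + (-7.1668)^2/2
  = 14.7602 + 4.0824 + 0.4601 + 25.6815 = 44.9841
Step 3: Objective decrease = 0.5 * g^T H^(-1) g = 22.4921


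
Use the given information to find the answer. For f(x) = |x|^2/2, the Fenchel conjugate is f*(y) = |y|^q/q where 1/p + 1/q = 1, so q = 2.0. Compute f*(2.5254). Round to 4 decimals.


The conjugate exponent q satisfies 1/p + 1/q = 1.
p = 2, so q = 2/(2 - 1) = 2.0
|y|^q = 2.5254^2.0 = 6.3776
f*(2.5254) = 6.3776 / 2.0 = 3.1888


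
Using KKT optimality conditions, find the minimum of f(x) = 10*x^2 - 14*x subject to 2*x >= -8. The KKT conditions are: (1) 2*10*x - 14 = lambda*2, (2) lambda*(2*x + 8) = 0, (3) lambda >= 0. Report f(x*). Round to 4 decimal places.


Step 1: Try lambda = 0 (constraint inactive).
Stationarity: 2*10*x - 14 = 0
x* = 14/(2*10) = 0.7
Check constraint: 2*0.7 = 1.4 >= -8 -- satisfied.
Step 2: Compute optimal value.
f(x*) = 10*0.7^2 - 14*0.7 = -4.9


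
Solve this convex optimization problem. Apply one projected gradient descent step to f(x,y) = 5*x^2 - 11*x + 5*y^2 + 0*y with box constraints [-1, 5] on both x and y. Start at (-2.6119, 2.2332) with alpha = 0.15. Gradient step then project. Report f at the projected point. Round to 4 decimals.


Step 1: Compute gradient at (-2.6119, 2.2332).
grad_x = 2*5*-2.6119 - 11 = -37.119
grad_y = 2*5*2.2332 + 0 = 22.332
Step 2: Gradient step.
x_raw = -2.6119 - 0.15*-37.119 = 2.956
y_raw = 2.2332 - 0.15*22.332 = -1.1166
Step 3: Project onto [-1, 5].
x_proj = clip(2.956) = 2.956
y_proj = clip(-1.1166) = -1.0
Step 4: Evaluate f.
f(2.956, -1.0) = 16.1728


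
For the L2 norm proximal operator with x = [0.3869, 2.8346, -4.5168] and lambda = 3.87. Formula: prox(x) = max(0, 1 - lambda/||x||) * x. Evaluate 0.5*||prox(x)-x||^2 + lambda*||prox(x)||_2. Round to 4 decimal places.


Step 1: Compute ||x||.
||x|| = 5.3466
Step 2: Compute scaling factor.
scale = max(0, 1 - 3.87/5.3466) = 0.2762
Step 3: prox(x) = [0.1069, 0.7828, -1.2474]
||prox(x)|| = 1.4766
Step 4: Proximal objective.
0.5*||prox-x||^2 = 7.4885
lambda*||prox|| = 5.7144
Total = 13.2029


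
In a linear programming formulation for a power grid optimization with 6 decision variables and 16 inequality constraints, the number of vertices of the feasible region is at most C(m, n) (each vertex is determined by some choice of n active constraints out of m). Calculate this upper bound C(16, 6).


Each vertex corresponds to some choice of n active constraints out of m, so the number of vertices is at most C(m, n) = m! / (n!(m-n)!).
m = 16, n = 6
Numerator: 16 * 15 * 14 * 13 * 12 * 11
Denominator: 6! = 720
C(16, 6) = 8008


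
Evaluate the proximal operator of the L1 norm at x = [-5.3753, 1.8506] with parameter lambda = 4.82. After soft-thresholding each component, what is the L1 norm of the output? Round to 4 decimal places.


Soft-thresholding with lambda = 4.82:
prox(-5.3753) = sign(-5.3753)*max(|-5.3753| - 4.82, 0) = -0.5553
prox(1.8506) = sign(1.8506)*max(|1.8506| - 4.82, 0) = 0.0
prox(x) = [-0.5553, 0.0]
||prox(x)||_1 = 0.5553 + 0.0 = 0.5553


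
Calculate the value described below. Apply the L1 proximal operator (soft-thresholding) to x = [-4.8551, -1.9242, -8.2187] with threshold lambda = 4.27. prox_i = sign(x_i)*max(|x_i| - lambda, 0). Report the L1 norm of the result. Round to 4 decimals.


Soft-thresholding with lambda = 4.27:
prox(-4.8551) = sign(-4.8551)*max(|-4.8551| - 4.27, 0) = -0.5851
prox(-1.9242) = sign(-1.9242)*max(|-1.9242| - 4.27, 0) = 0.0
prox(-8.2187) = sign(-8.2187)*max(|-8.2187| - 4.27, 0) = -3.9487
prox(x) = [-0.5851, 0.0, -3.9487]
||prox(x)||_1 = 0.5851 + 0.0 + 3.9487 = 4.5338


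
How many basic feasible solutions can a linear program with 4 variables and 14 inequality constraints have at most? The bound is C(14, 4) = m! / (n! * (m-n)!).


Each vertex corresponds to some choice of n active constraints out of m, so the number of vertices is at most C(m, n) = m! / (n!(m-n)!).
m = 14, n = 4
Numerator: 14 * 13 * 12 * 11
Denominator: 4! = 24
C(14, 4) = 1001


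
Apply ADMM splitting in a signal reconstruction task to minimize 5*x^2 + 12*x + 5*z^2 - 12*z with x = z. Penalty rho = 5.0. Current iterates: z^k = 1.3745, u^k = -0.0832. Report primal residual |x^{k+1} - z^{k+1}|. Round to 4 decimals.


ADMM iteration with rho = 5.0, z^k = 1.3745, u^k = -0.0832
Step 1: x-update.
Minimize 5*x^2 + 12*x + (5.0/2)*(x - 1.3745 - 0.0832)^2
FOC: (2*5 + 5.0)*x = -12 + 5.0*(1.3745 + 0.0832)
x^{k+1} = -0.3141
Step 2: z-update.
Minimize 5*z^2 - 12*z + (5.0/2)*(-0.3141 - z - 0.0832)^2
FOC: (2*5 + 5.0)*z = 12 + 5.0*(-0.3141 - 0.0832)
z^{k+1} = 0.6676
Step 3: u-update.
u^{k+1} = -0.0832 - 0.3141 - 0.6676 = -1.0649
Step 4: Primal residual = |-0.3141 - 0.6676| = 0.9817


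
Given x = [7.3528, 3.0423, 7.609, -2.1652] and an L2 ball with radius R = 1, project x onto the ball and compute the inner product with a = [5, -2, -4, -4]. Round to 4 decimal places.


Step 1: Compute ||x|| (intermediates to 6 decimals).
||x|| = sqrt(7.3528^2 + 3.0423^2 + 7.609^2 + (-2.1652)^2) = 11.220705
Step 2: Project.
Since ||x|| > R, scale = R/||x|| = 1/11.220705 = 0.089121, proj(x) = scale * x
proj(x) = [0.655289, 0.271133, 0.678122, -0.192965]
Step 3: Dot product.
a^T * proj(x) = 5*0.655289 - 2*0.271133 - 4*0.678122 - 4*(-0.192965) = 0.7936


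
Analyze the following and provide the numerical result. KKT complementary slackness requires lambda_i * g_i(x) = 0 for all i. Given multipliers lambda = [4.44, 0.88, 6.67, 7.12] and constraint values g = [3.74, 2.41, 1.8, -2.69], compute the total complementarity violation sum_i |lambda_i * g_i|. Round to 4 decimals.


KKT complementary slackness check:
lambda_1 * g_1 = 4.44 * 3.74 = 16.6056
lambda_2 * g_2 = 0.88 * 2.41 = 2.1208
lambda_3 * g_3 = 6.67 * 1.8 = 12.006
lambda_4 * g_4 = 7.12 * -2.69 = -19.1528
Total violation = 16.6056 + 2.1208 + 12.006 + 19.1528 = 49.8852


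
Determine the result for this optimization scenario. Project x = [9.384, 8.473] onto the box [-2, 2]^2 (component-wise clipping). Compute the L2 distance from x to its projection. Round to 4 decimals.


Project each component onto [-2, 2].
clip(9.384) = 2.0, clip(8.473) = 2.0
Projection = [2.0, 2.0]
Squared diffs: [54.5235, 41.8997]
Distance = sqrt(96.4232) = 9.8195


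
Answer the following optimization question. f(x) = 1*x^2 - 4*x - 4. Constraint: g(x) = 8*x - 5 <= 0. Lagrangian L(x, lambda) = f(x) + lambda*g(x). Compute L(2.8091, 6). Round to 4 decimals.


Step 1: Evaluate f(x).
f(2.8091) = 1*2.8091^2 - 4*2.8091 - 4 = -7.3454
Step 2: Evaluate g(x).
g(2.8091) = 8*2.8091 - 5 = 17.4728
Step 3: Compute Lagrangian.
L = -7.3454 + 6*17.4728 = 97.4914


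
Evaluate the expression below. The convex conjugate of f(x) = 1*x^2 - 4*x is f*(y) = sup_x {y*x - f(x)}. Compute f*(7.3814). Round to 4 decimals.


f*(y) = sup_x {y*x - a*x^2 - b*x} = sup_x {(y-b)*x - a*x^2}
FOC: (y - b) - 2a*x = 0 => x* = (y - b)/(2a)
x* = (7.3814 + 4)/(2*1) = 5.6907
f*(7.3814) = (y-b)^2/(4a) = (7.3814 + 4)^2/(4*1)
= 129.5363/4 = 32.3841


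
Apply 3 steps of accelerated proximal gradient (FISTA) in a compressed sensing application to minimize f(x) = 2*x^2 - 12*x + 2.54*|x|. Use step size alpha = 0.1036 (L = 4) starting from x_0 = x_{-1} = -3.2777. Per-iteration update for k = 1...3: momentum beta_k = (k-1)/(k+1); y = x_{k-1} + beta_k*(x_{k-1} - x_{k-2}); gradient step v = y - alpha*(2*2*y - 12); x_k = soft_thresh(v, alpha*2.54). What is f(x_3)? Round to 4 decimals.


FISTA on f(x) = 2*x^2 - 12*x + 2.54*|x|
L = 4, alpha = 0.1036
Iteration 1: beta = 0.0, y = -3.2777 + 0.0*(-3.2777 + 3.2777) = -3.2777
  grad(y) = -25.1108, v = y - alpha*grad = -0.6762
  prox(v) = soft_thresh(-0.6762, 0.2631) = -0.4131
Iteration 2: beta = 0.3333, y = -0.4131 + 0.3333*(-0.4131 + 3.2777) = 0.5418
  grad(y) = -9.8328, v = y - alpha*grad = 1.5605
  prox(v) = soft_thresh(1.5605, 0.2631) = 1.2973
Iteration 3: beta = 0.5, y = 1.2973 + 0.5*(1.2973 + 0.4131) = 2.1525
  grad(y) = -3.3899, v = y - alpha*grad = 2.5037
  prox(v) = soft_thresh(2.5037, 0.2631) = 2.2406
f(x_3) = 2*2.2406^2 - 12*2.2406 + 2.54*|2.2406| = -11.1555


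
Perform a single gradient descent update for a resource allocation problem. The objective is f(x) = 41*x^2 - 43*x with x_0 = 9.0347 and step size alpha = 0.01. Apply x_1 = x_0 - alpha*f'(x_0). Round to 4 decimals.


We compute the gradient at x_0 and apply the update.
f'(x) = 82*x - 43
f'(9.0347) = 82*9.0347 - 43 = 697.8454
x_1 = 9.0347 - 0.01*697.8454 = 2.0562


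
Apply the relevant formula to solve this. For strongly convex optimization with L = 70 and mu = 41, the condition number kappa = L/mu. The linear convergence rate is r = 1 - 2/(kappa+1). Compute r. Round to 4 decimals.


Step 1: Compute the condition number.
kappa = L/mu = 70/41 = 1.7073
Step 2: Compute the convergence rate.
r = 1 - 2/(kappa + 1) = 1 - 2*mu/(L + mu) = (L - mu)/(L + mu) = 29/111 = 0.2613


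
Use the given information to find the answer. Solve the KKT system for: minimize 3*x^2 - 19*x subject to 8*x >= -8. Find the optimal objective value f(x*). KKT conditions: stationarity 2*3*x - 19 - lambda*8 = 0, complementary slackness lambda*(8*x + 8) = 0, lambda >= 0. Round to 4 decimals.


Step 1: Try lambda = 0 (constraint inactive).
Stationarity: 2*3*x - 19 = 0
x* = 19/(2*3) = 19/6 = 3.1667 (rounded; the exact value 19/6 is used below)
Check constraint: 8*3.1667 = 25.3336 >= -8 -- satisfied.
Step 2: Compute optimal value.
f(x*) = 3*(19/6)^2 - 19*(19/6) = -30.0833


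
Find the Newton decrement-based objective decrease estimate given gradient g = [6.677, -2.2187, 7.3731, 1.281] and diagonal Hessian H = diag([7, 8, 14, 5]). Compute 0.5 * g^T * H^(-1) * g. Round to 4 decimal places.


Step 1: H is diagonal, so H^(-1) * g = [0.9539, -0.2773, 0.5267, 0.2562].
Step 2: g^T H^(-1) g = sum_i g_i^2 / H_ii
  = (6.677)^2/7 + (-2.2187)^2/8 + (7.3731)^2/14 + (1.281)^2/5
  = 6.3689 + 0.6153 + 3.883 + 0.3282 = 11.1955
Step 3: Objective decrease = 0.5 * g^T H^(-1) g = 5.5977


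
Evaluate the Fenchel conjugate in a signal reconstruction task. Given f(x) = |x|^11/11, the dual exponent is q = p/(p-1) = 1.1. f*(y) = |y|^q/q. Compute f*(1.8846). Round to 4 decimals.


The conjugate exponent q satisfies 1/p + 1/q = 1.
p = 11, so q = 11/(11 - 1) = 1.1
|y|^q = 1.8846^1.1 = 2.0079
f*(1.8846) = 2.0079 / 1.1 = 1.8254


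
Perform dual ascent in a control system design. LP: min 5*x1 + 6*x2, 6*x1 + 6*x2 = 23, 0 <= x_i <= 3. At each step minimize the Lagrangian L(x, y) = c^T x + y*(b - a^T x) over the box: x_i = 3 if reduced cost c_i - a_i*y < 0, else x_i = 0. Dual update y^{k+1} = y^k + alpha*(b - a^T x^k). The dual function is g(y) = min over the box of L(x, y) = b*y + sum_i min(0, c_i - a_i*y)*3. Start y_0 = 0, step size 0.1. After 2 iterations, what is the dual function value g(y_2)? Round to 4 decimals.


Dual ascent for LP: min 5*x1 + 6*x2, 6*x1 + 6*x2 = 23, 0 <= x_i <= 3
Step 1: y^k = 0.0, reduced costs: (5.0, 6.0)
  x^k = (0.0, 0.0), subgradient = b - a^T x = 23.0
  y^{k+1} = 0.0 + 0.1*23.0 = 2.3
Step 2: y^k = 2.3, reduced costs: (-8.8, -7.8)
  x^k = (3.0, 3.0), subgradient = b - a^T x = -13.0
  y^{k+1} = 2.3 + 0.1*-13.0 = 1.0
Dual objective at y_2 = 1.0: reduced costs (-1.0, 0.0), box minimizer x = (3.0, 0.0)
g(y_2) = b*y + (c1 - a1*y)*x1 + (c2 - a2*y)*x2 = 23*1.0 + (-1.0)*3.0 + 0.0*0.0 = 23.0 - 3.0 + 0.0 = 20.0


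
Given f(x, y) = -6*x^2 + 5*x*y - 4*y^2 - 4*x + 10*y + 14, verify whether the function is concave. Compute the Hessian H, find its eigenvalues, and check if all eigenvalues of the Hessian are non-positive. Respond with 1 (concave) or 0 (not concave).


The Hessian of f(x,y) = -6*x^2 + 5*x*y - 4*y^2 - 4*x + 10*y + 14 is:
H = [[-12, 5], [5, -8]]
Trace = -12 - 8 = -20
Determinant = -12*-8 - (5)^2 = 71
Discriminant = (-20)^2 - 4*71 = 116.0
Eigenvalues: lambda_1 = -15.3852, lambda_2 = -4.6148
The function is concave.

1


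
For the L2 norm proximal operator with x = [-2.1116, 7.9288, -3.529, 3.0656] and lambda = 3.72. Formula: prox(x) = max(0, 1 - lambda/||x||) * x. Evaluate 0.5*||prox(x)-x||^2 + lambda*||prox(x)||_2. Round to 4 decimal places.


Step 1: Compute ||x||.
||x|| = 9.4433
Step 2: Compute scaling factor.
scale = max(0, 1 - 3.72/9.4433) = 0.6061
Step 3: prox(x) = [-1.2798, 4.8054, -2.1388, 1.858]
||prox(x)|| = 5.7233
Step 4: Proximal objective.
0.5*||prox-x||^2 = 6.9192
lambda*||prox|| = 21.2907
Total = 28.21


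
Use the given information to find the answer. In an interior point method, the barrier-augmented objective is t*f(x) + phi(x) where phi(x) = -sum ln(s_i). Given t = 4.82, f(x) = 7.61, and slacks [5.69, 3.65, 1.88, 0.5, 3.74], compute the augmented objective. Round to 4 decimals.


Step 1: Compute log-barrier.
ln values: [1.7387, 1.2947, 0.6313, -0.6931, 1.3191]
phi = -(1.7387 + 1.2947 + 0.6313 - 0.6931 + 1.3191) = -4.2906
Step 2: Compute augmented objective.
t*f(x) = 4.82*7.61 = 36.6802
Total = 36.6802 - 4.2906 = 32.3896


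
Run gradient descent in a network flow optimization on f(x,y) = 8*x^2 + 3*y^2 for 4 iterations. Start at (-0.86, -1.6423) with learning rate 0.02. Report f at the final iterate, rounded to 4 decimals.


Gradient descent on f(x,y) = 8*x^2 + 3*y^2.
Starting point: (-0.86, -1.6423), alpha = 0.02
Step 1: grad_x = 2*8*-0.86 = -13.76, grad_y = 2*3*-1.6423 = -9.8538
  x_1 = -0.86 - 0.02*-13.76 = -0.5848
  y_1 = -1.6423 - 0.02*-9.8538 = -1.4452
Step 2: grad_x = 2*8*-0.5848 = -9.3568, grad_y = 2*3*-1.4452 = -8.6713
  x_2 = -0.5848 - 0.02*-9.3568 = -0.3977
  y_2 = -1.4452 - 0.02*-8.6713 = -1.2718
Step 3: grad_x = 2*8*-0.3977 = -6.3626, grad_y = 2*3*-1.2718 = -7.6308
  x_3 = -0.3977 - 0.02*-6.3626 = -0.2704
  y_3 = -1.2718 - 0.02*-7.6308 = -1.1192
Step 4: grad_x = 2*8*-0.2704 = -4.3266, grad_y = 2*3*-1.1192 = -6.7151
  x_4 = -0.2704 - 0.02*-4.3266 = -0.1839
  y_4 = -1.1192 - 0.02*-6.7151 = -0.9849
f(-0.1839, -0.9849) = 8*(-0.1839)^2 + 3*(-0.9849)^2 = 3.1805


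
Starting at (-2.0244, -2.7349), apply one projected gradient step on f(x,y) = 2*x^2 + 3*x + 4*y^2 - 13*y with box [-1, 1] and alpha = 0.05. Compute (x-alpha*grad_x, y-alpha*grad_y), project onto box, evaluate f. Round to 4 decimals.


Step 1: Compute gradient at (-2.0244, -2.7349).
grad_x = 2*2*-2.0244 + 3 = -5.0976
grad_y = 2*4*-2.7349 - 13 = -34.8792
Step 2: Gradient step.
x_raw = -2.0244 - 0.05*-5.0976 = -1.7695
y_raw = -2.7349 - 0.05*-34.8792 = -0.9909
Step 3: Project onto [-1, 1].
x_proj = clip(-1.7695) = -1.0
y_proj = clip(-0.9909) = -0.9909
Step 4: Evaluate f.
f(-1.0, -0.9909) = 15.8101


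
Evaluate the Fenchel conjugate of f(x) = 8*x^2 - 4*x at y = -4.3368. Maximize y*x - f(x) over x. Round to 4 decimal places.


f*(y) = sup_x {y*x - a*x^2 - b*x} = sup_x {(y-b)*x - a*x^2}
FOC: (y - b) - 2a*x = 0 => x* = (y - b)/(2a)
x* = (-4.3368 + 4)/(2*8) = -0.0211
f*(-4.3368) = (y-b)^2/(4a) = (-4.3368 + 4)^2/(4*8)
= 0.1134/32 = 0.0035


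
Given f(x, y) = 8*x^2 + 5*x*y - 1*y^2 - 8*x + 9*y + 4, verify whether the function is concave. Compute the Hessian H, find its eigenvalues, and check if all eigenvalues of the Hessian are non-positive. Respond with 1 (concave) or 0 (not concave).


The Hessian of f(x,y) = 8*x^2 + 5*x*y - 1*y^2 - 8*x + 9*y + 4 is:
H = [[16, 5], [5, -2]]
Trace = 16 - 2 = 14
Determinant = 16*-2 - (5)^2 = -57
Discriminant = (14)^2 - 4*-57 = 424.0
Eigenvalues: lambda_1 = -3.2956, lambda_2 = 17.2956
The function is not concave.

0


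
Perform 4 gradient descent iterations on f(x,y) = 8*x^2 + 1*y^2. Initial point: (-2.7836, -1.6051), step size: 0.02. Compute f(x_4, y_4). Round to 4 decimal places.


Gradient descent on f(x,y) = 8*x^2 + 1*y^2.
Starting point: (-2.7836, -1.6051), alpha = 0.02
Step 1: grad_x = 2*8*-2.7836 = -44.5376, grad_y = 2*1*-1.6051 = -3.2102
  x_1 = -2.7836 - 0.02*-44.5376 = -1.8928
  y_1 = -1.6051 - 0.02*-3.2102 = -1.5409
Step 2: grad_x = 2*8*-1.8928 = -30.2856, grad_y = 2*1*-1.5409 = -3.0818
  x_2 = -1.8928 - 0.02*-30.2856 = -1.2871
  y_2 = -1.5409 - 0.02*-3.0818 = -1.4793
Step 3: grad_x = 2*8*-1.2871 = -20.5942, grad_y = 2*1*-1.4793 = -2.9585
  x_3 = -1.2871 - 0.02*-20.5942 = -0.8753
  y_3 = -1.4793 - 0.02*-2.9585 = -1.4201
Step 4: grad_x = 2*8*-0.8753 = -14.004, grad_y = 2*1*-1.4201 = -2.8402
  x_4 = -0.8753 - 0.02*-14.004 = -0.5952
  y_4 = -1.4201 - 0.02*-2.8402 = -1.3633
f(-0.5952, -1.3633) = 8*(-0.5952)^2 + 1*(-1.3633)^2 = 4.6924


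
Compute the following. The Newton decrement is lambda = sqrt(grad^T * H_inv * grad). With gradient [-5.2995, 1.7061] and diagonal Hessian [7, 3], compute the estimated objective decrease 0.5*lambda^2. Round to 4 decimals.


Step 1: H is diagonal, so H^(-1) * g = [-0.7571, 0.5687].
Step 2: g^T H^(-1) g = sum_i g_i^2 / H_ii
  = (-5.2995)^2/7 + (1.7061)^2/3
  = 4.0121 + 0.9703 = 4.9824
Step 3: Objective decrease = 0.5 * g^T H^(-1) g = 2.4912


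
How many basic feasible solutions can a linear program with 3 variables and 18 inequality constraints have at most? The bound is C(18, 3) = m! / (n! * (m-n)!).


Each vertex corresponds to some choice of n active constraints out of m, so the number of vertices is at most C(m, n) = m! / (n!(m-n)!).
m = 18, n = 3
Numerator: 18 * 17 * 16
Denominator: 3! = 6
C(18, 3) = 816


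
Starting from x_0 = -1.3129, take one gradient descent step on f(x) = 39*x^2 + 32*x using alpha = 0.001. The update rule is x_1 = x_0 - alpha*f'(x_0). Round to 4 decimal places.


We compute the gradient at x_0 and apply the update.
f'(x) = 78*x + 32
f'(-1.3129) = 78*-1.3129 + 32 = -70.4062
x_1 = -1.3129 - 0.001*-70.4062 = -1.2425


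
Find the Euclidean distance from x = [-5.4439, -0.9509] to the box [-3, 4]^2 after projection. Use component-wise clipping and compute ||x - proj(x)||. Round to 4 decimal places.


Project each component onto [-3, 4].
clip(-5.4439) = -3.0, clip(-0.9509) = -0.9509
Projection = [-3.0, -0.9509]
Squared diffs: [5.9726, 0.0]
Distance = sqrt(5.9726) = 2.4439


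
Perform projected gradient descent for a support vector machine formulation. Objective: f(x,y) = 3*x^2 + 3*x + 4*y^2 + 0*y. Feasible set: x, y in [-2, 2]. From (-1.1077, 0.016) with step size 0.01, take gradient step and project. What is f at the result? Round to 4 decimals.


Step 1: Compute gradient at (-1.1077, 0.016).
grad_x = 2*3*-1.1077 + 3 = -3.6462
grad_y = 2*4*0.016 + 0 = 0.128
Step 2: Gradient step.
x_raw = -1.1077 - 0.01*-3.6462 = -1.0712
y_raw = 0.016 - 0.01*0.128 = 0.0147
Step 3: Project onto [-2, 2].
x_proj = clip(-1.0712) = -1.0712
y_proj = clip(0.0147) = 0.0147
Step 4: Evaluate f.
f(-1.0712, 0.0147) = 0.2298


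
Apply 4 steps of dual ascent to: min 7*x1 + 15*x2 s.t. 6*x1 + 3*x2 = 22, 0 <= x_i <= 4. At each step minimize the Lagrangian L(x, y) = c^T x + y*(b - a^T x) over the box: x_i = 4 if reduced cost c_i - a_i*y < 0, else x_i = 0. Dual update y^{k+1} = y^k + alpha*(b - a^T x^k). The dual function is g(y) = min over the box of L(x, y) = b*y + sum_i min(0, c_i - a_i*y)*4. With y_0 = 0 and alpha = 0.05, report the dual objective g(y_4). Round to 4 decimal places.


Dual ascent for LP: min 7*x1 + 15*x2, 6*x1 + 3*x2 = 22, 0 <= x_i <= 4
Step 1: y^k = 0.0, reduced costs: (7.0, 15.0)
  x^k = (0.0, 0.0), subgradient = b - a^T x = 22.0
  y^{k+1} = 0.0 + 0.05*22.0 = 1.1
Step 2: y^k = 1.1, reduced costs: (0.4, 11.7)
  x^k = (0.0, 0.0), subgradient = b - a^T x = 22.0
  y^{k+1} = 1.1 + 0.05*22.0 = 2.2
Step 3: y^k = 2.2, reduced costs: (-6.2, 8.4)
  x^k = (4.0, 0.0), subgradient = b - a^T x = -2.0
  y^{k+1} = 2.2 + 0.05*-2.0 = 2.1
Step 4: y^k = 2.1, reduced costs: (-5.6, 8.7)
  x^k = (4.0, 0.0), subgradient = b - a^T x = -2.0
  y^{k+1} = 2.1 + 0.05*-2.0 = 2.0
Dual objective at y_4 = 2.0: reduced costs (-5.0, 9.0), box minimizer x = (4.0, 0.0)
g(y_4) = b*y + (c1 - a1*y)*x1 + (c2 - a2*y)*x2 = 22*2.0 + (-5.0)*4.0 + 9.0*0.0 = 44.0 - 20.0 + 0.0 = 24.0


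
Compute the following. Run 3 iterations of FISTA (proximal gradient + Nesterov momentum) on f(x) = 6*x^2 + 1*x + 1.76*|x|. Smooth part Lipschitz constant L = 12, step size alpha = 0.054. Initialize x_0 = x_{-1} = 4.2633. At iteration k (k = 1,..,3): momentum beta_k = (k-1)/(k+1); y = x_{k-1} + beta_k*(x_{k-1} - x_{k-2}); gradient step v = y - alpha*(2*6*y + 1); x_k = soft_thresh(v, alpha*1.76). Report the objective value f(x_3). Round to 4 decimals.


FISTA on f(x) = 6*x^2 + 1*x + 1.76*|x|
L = 12, alpha = 0.054
Iteration 1: beta = 0.0, y = 4.2633 + 0.0*(4.2633 - 4.2633) = 4.2633
  grad(y) = 52.1596, v = y - alpha*grad = 1.4467
  prox(v) = soft_thresh(1.4467, 0.095) = 1.3516
Iteration 2: beta = 0.3333, y = 1.3516 + 0.3333*(1.3516 - 4.2633) = 0.3811
  grad(y) = 5.5731, v = y - alpha*grad = 0.0801
  prox(v) = soft_thresh(0.0801, 0.095) = 0.0
Iteration 3: beta = 0.5, y = 0.0 + 0.5*(0.0 - 1.3516) = -0.6758
  grad(y) = -7.1098, v = y - alpha*grad = -0.2919
  prox(v) = soft_thresh(-0.2919, 0.095) = -0.1968
f(x_3) = 6*(-0.1968)^2 + 1*(-0.1968) + 1.76*|-0.1968| = 0.3821


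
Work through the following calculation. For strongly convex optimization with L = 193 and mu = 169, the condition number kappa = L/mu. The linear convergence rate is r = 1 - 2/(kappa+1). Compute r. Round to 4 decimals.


Step 1: Compute the condition number.
kappa = L/mu = 193/169 = 1.142
Step 2: Compute the convergence rate.
r = 1 - 2/(kappa + 1) = 1 - 2*mu/(L + mu) = (L - mu)/(L + mu) = 24/362 = 0.0663


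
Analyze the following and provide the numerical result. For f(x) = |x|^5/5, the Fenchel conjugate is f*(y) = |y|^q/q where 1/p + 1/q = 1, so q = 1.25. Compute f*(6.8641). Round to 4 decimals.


The conjugate exponent q satisfies 1/p + 1/q = 1.
p = 5, so q = 5/(5 - 1) = 1.25
|y|^q = 6.8641^1.25 = 11.1104
f*(6.8641) = 11.1104 / 1.25 = 8.8883


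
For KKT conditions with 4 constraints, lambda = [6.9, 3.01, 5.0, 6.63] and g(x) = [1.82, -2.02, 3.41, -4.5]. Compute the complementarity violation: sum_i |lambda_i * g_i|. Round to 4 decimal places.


KKT complementary slackness check:
lambda_1 * g_1 = 6.9 * 1.82 = 12.558
lambda_2 * g_2 = 3.01 * -2.02 = -6.0802
lambda_3 * g_3 = 5.0 * 3.41 = 17.05
lambda_4 * g_4 = 6.63 * -4.5 = -29.835
Total violation = 12.558 + 6.0802 + 17.05 + 29.835 = 65.5232


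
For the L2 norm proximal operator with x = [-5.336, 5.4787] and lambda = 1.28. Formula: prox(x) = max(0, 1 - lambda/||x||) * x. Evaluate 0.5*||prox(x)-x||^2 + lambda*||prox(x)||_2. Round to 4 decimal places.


Step 1: Compute ||x||.
||x|| = 7.6478
Step 2: Compute scaling factor.
scale = max(0, 1 - 1.28/7.6478) = 0.8326
Step 3: prox(x) = [-4.4429, 4.5617]
||prox(x)|| = 6.3678
Step 4: Proximal objective.
0.5*||prox-x||^2 = 0.8192
lambda*||prox|| = 8.1508
Total = 8.97


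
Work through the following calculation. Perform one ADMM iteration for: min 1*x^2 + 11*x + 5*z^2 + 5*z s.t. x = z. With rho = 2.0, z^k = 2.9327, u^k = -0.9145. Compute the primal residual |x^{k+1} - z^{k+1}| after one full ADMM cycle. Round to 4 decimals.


ADMM iteration with rho = 2.0, z^k = 2.9327, u^k = -0.9145
Step 1: x-update.
Minimize 1*x^2 + 11*x + (2.0/2)*(x - 2.9327 - 0.9145)^2
FOC: (2*1 + 2.0)*x = -11 + 2.0*(2.9327 + 0.9145)
x^{k+1} = -0.8264
Step 2: z-update.
Minimize 5*z^2 + 5*z + (2.0/2)*(-0.8264 - z - 0.9145)^2
FOC: (2*5 + 2.0)*z = -5 + 2.0*(-0.8264 - 0.9145)
z^{k+1} = -0.7068
Step 3: u-update.
u^{k+1} = -0.9145 - 0.8264 + 0.7068 = -1.0341
Step 4: Primal residual = |-0.8264 + 0.7068| = 0.1196


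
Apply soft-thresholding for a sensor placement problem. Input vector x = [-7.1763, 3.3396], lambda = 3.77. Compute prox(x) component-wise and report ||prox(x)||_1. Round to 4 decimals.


Soft-thresholding with lambda = 3.77:
prox(-7.1763) = sign(-7.1763)*max(|-7.1763| - 3.77, 0) = -3.4063
prox(3.3396) = sign(3.3396)*max(|3.3396| - 3.77, 0) = 0.0
prox(x) = [-3.4063, 0.0]
||prox(x)||_1 = 3.4063 + 0.0 = 3.4063


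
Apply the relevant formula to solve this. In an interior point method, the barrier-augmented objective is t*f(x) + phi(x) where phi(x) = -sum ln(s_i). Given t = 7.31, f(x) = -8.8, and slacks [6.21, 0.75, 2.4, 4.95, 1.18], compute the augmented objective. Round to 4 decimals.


Step 1: Compute log-barrier.
ln values: [1.8262, -0.2877, 0.8755, 1.5994, 0.1655]
phi = -(1.8262 - 0.2877 + 0.8755 + 1.5994 + 0.1655) = -4.1788
Step 2: Compute augmented objective.
t*f(x) = 7.31*-8.8 = -64.328
Total = -64.328 - 4.1788 = -68.5068
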